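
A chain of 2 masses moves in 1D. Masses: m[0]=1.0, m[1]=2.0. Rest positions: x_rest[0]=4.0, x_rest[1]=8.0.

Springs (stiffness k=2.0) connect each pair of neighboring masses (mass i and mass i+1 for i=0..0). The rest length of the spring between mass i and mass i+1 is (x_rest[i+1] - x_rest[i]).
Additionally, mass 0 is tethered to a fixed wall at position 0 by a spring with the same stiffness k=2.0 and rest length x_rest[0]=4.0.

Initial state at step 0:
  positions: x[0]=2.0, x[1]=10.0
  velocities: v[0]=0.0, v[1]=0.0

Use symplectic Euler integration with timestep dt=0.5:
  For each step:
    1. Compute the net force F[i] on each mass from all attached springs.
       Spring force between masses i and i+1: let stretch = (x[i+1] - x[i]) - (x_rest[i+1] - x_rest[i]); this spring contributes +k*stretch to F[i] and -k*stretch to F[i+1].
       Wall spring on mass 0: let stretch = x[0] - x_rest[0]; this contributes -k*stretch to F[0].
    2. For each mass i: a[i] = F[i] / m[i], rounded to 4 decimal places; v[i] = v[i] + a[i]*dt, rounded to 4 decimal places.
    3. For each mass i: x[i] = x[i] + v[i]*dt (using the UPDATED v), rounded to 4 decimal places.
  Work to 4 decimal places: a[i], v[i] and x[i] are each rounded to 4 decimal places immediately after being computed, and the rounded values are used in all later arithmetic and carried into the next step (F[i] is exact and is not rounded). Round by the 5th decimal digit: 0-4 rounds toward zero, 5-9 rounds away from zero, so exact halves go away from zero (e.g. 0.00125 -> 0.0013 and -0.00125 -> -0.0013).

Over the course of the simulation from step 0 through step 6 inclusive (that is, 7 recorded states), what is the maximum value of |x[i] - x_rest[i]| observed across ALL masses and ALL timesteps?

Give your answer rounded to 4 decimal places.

Answer: 3.5000

Derivation:
Step 0: x=[2.0000 10.0000] v=[0.0000 0.0000]
Step 1: x=[5.0000 9.0000] v=[6.0000 -2.0000]
Step 2: x=[7.5000 8.0000] v=[5.0000 -2.0000]
Step 3: x=[6.5000 7.8750] v=[-2.0000 -0.2500]
Step 4: x=[2.9375 8.4063] v=[-7.1250 1.0625]
Step 5: x=[0.6407 8.5704] v=[-4.5937 0.3281]
Step 6: x=[1.9884 7.7520] v=[2.6953 -1.6368]
Max displacement = 3.5000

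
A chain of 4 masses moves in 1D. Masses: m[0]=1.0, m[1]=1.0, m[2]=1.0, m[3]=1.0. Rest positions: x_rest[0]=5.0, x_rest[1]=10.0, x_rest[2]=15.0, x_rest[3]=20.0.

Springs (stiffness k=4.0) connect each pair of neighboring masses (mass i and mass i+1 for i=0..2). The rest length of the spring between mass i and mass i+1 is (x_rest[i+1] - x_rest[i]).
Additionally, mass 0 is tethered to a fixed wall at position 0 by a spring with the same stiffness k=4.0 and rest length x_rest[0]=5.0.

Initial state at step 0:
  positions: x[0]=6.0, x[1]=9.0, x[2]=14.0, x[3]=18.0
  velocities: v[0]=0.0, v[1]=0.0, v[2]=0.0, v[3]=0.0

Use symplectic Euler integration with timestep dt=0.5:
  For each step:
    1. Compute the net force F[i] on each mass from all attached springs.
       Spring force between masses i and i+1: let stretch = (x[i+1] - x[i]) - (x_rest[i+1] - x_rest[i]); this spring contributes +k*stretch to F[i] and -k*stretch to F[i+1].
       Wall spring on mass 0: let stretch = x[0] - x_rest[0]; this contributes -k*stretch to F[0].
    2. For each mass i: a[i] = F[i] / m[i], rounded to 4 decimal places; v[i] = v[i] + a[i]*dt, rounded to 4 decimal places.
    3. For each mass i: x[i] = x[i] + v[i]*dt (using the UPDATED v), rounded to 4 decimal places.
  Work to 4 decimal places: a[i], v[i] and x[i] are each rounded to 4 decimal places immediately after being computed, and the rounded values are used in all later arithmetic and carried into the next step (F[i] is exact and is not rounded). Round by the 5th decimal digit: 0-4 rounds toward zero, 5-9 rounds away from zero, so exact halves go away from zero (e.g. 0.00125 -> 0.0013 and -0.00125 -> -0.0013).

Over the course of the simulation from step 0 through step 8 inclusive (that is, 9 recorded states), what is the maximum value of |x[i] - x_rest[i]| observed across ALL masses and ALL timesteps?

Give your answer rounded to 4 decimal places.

Answer: 3.0000

Derivation:
Step 0: x=[6.0000 9.0000 14.0000 18.0000] v=[0.0000 0.0000 0.0000 0.0000]
Step 1: x=[3.0000 11.0000 13.0000 19.0000] v=[-6.0000 4.0000 -2.0000 2.0000]
Step 2: x=[5.0000 7.0000 16.0000 19.0000] v=[4.0000 -8.0000 6.0000 0.0000]
Step 3: x=[4.0000 10.0000 13.0000 21.0000] v=[-2.0000 6.0000 -6.0000 4.0000]
Step 4: x=[5.0000 10.0000 15.0000 20.0000] v=[2.0000 0.0000 4.0000 -2.0000]
Step 5: x=[6.0000 10.0000 17.0000 19.0000] v=[2.0000 0.0000 4.0000 -2.0000]
Step 6: x=[5.0000 13.0000 14.0000 21.0000] v=[-2.0000 6.0000 -6.0000 4.0000]
Step 7: x=[7.0000 9.0000 17.0000 21.0000] v=[4.0000 -8.0000 6.0000 0.0000]
Step 8: x=[4.0000 11.0000 16.0000 22.0000] v=[-6.0000 4.0000 -2.0000 2.0000]
Max displacement = 3.0000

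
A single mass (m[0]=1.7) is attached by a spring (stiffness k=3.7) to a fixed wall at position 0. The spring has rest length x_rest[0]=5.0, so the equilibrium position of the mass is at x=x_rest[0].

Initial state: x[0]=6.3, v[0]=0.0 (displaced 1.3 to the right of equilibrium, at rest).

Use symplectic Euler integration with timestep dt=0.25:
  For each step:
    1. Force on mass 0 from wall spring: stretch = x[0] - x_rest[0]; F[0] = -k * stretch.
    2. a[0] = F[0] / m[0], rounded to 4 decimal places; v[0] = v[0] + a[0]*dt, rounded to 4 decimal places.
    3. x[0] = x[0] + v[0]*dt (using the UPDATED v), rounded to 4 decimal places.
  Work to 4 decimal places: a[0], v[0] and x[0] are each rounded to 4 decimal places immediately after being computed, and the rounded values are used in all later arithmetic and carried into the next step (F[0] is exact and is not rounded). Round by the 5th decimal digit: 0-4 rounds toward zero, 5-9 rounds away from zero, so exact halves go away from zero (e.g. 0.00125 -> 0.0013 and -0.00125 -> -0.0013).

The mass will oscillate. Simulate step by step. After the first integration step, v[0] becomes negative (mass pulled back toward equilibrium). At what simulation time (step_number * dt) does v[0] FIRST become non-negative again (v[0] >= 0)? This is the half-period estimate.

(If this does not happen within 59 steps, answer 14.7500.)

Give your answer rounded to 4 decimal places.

Step 0: x=[6.3000] v=[0.0000]
Step 1: x=[6.1232] v=[-0.7074]
Step 2: x=[5.7936] v=[-1.3186]
Step 3: x=[5.3560] v=[-1.7504]
Step 4: x=[4.8700] v=[-1.9441]
Step 5: x=[4.4017] v=[-1.8734]
Step 6: x=[4.0147] v=[-1.5479]
Step 7: x=[3.7618] v=[-1.0118]
Step 8: x=[3.6773] v=[-0.3381]
Step 9: x=[3.7727] v=[0.3816]
First v>=0 after going negative at step 9, time=2.2500

Answer: 2.2500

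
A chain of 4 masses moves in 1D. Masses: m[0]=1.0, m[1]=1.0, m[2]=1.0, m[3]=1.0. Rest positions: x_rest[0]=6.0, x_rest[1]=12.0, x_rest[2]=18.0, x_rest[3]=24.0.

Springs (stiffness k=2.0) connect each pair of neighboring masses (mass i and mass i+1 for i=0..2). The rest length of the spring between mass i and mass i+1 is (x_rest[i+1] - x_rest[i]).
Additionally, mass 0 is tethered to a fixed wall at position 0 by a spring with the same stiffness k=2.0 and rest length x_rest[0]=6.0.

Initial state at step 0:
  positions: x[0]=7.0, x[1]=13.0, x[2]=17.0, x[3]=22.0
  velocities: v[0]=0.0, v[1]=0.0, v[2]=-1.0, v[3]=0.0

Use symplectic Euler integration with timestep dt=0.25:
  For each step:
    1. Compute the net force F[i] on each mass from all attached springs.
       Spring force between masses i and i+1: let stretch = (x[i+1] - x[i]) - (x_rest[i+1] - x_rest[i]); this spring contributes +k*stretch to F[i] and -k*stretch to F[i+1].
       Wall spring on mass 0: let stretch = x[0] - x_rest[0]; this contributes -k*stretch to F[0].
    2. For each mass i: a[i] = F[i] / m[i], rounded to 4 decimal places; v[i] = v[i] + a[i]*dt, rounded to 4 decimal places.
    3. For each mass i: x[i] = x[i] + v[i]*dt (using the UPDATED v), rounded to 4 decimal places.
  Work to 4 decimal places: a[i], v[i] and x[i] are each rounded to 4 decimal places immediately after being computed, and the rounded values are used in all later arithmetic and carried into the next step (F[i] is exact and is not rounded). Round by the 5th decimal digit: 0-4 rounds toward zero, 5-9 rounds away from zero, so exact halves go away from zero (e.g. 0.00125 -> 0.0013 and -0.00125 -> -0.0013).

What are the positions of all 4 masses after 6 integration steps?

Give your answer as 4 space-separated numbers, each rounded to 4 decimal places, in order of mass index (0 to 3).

Step 0: x=[7.0000 13.0000 17.0000 22.0000] v=[0.0000 0.0000 -1.0000 0.0000]
Step 1: x=[6.8750 12.7500 16.8750 22.1250] v=[-0.5000 -1.0000 -0.5000 0.5000]
Step 2: x=[6.6250 12.2813 16.8906 22.3438] v=[-1.0000 -1.8750 0.0625 0.8750]
Step 3: x=[6.2539 11.6817 17.0117 22.6309] v=[-1.4844 -2.3985 0.4845 1.1484]
Step 4: x=[5.7795 11.0699 17.1690 22.9656] v=[-1.8975 -2.4474 0.6291 1.3388]
Step 5: x=[5.2440 10.5591 17.2885 23.3257] v=[-2.1421 -2.0431 0.4779 1.4405]
Step 6: x=[4.7174 10.2251 17.3215 23.6812] v=[-2.1066 -1.3360 0.1318 1.4219]

Answer: 4.7174 10.2251 17.3215 23.6812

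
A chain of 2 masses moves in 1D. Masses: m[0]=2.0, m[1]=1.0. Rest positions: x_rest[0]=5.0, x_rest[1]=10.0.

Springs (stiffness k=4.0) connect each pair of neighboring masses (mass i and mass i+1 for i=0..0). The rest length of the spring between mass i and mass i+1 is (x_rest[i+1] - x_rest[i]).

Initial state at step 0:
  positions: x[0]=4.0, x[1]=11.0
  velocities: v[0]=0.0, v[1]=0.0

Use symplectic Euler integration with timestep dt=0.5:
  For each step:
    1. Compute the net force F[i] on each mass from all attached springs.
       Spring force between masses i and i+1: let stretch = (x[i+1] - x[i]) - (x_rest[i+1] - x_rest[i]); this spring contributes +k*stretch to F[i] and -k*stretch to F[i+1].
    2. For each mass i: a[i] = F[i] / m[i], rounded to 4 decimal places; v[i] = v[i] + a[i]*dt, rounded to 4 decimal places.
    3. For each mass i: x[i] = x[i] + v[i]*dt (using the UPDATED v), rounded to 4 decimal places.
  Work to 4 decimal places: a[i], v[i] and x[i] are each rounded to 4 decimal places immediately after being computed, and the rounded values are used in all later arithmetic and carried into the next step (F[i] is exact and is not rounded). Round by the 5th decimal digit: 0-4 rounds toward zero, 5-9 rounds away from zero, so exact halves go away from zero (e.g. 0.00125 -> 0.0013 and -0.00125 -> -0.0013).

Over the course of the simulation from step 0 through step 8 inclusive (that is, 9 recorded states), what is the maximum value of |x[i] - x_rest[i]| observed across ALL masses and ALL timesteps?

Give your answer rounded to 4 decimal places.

Step 0: x=[4.0000 11.0000] v=[0.0000 0.0000]
Step 1: x=[5.0000 9.0000] v=[2.0000 -4.0000]
Step 2: x=[5.5000 8.0000] v=[1.0000 -2.0000]
Step 3: x=[4.7500 9.5000] v=[-1.5000 3.0000]
Step 4: x=[3.8750 11.2500] v=[-1.7500 3.5000]
Step 5: x=[4.1875 10.6250] v=[0.6250 -1.2500]
Step 6: x=[5.2188 8.5625] v=[2.0625 -4.1250]
Step 7: x=[5.4219 8.1563] v=[0.4062 -0.8124]
Step 8: x=[4.4922 10.0157] v=[-1.8594 3.7188]
Max displacement = 2.0000

Answer: 2.0000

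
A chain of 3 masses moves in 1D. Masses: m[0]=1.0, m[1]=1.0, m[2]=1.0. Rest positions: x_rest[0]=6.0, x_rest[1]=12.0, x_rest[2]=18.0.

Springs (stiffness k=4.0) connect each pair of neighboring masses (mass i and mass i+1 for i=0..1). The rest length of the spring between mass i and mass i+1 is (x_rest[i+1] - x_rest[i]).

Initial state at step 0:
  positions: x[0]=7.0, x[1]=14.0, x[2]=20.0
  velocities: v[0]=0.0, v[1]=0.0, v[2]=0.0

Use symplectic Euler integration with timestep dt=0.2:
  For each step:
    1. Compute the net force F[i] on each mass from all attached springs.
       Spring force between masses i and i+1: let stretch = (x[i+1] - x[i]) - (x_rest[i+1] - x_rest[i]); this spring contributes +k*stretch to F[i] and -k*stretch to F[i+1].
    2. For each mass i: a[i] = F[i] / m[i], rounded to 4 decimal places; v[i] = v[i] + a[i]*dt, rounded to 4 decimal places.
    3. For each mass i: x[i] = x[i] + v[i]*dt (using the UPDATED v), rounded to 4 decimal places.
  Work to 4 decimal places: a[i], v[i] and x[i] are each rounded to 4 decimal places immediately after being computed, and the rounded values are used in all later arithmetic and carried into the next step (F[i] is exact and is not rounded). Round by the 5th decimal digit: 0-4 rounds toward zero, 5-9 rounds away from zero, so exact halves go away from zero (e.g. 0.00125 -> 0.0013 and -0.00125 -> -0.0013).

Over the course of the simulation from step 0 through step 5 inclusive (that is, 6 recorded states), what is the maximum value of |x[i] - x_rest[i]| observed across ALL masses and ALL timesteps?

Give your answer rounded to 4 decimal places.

Step 0: x=[7.0000 14.0000 20.0000] v=[0.0000 0.0000 0.0000]
Step 1: x=[7.1600 13.8400 20.0000] v=[0.8000 -0.8000 0.0000]
Step 2: x=[7.4288 13.5968 19.9744] v=[1.3440 -1.2160 -0.1280]
Step 3: x=[7.7245 13.3871 19.8884] v=[1.4784 -1.0483 -0.4301]
Step 4: x=[7.9662 13.3116 19.7222] v=[1.2085 -0.3773 -0.8311]
Step 5: x=[8.1032 13.4066 19.4903] v=[0.6848 0.4749 -1.1596]
Max displacement = 2.1032

Answer: 2.1032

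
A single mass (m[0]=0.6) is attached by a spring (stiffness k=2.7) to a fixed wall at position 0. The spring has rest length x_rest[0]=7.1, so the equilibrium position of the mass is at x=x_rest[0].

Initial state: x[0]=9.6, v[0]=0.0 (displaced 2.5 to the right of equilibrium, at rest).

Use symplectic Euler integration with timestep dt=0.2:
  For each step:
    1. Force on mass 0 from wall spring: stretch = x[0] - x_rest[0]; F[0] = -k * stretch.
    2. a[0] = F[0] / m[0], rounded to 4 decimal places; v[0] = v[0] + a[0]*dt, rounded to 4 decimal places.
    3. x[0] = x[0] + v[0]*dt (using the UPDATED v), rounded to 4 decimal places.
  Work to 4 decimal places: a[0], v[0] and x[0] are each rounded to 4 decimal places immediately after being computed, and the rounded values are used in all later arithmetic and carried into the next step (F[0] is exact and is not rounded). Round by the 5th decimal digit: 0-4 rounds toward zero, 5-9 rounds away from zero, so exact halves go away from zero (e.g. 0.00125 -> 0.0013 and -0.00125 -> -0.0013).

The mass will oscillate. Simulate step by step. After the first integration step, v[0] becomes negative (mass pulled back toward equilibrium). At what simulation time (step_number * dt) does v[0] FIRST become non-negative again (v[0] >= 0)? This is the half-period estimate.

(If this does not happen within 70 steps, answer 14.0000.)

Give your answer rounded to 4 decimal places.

Answer: 1.6000

Derivation:
Step 0: x=[9.6000] v=[0.0000]
Step 1: x=[9.1500] v=[-2.2500]
Step 2: x=[8.3310] v=[-4.0950]
Step 3: x=[7.2904] v=[-5.2029]
Step 4: x=[6.2155] v=[-5.3743]
Step 5: x=[5.2999] v=[-4.5782]
Step 6: x=[4.7083] v=[-2.9581]
Step 7: x=[4.5472] v=[-0.8056]
Step 8: x=[4.8456] v=[1.4919]
First v>=0 after going negative at step 8, time=1.6000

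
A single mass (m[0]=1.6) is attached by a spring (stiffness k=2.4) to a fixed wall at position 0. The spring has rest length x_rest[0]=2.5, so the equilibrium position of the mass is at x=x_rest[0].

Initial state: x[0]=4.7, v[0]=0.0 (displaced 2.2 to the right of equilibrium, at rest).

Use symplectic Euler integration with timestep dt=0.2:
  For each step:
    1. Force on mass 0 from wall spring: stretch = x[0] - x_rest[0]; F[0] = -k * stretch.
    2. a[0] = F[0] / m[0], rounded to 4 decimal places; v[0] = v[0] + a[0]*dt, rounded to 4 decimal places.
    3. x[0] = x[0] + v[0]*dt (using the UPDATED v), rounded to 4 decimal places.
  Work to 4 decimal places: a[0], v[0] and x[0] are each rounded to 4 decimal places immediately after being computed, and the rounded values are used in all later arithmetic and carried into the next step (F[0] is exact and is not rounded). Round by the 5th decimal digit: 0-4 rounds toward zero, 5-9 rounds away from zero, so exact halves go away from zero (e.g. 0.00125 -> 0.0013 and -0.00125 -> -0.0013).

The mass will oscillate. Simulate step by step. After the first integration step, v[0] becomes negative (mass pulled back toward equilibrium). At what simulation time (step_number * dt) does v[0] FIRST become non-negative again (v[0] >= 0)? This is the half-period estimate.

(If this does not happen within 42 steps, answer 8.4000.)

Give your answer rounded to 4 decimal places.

Answer: 2.6000

Derivation:
Step 0: x=[4.7000] v=[0.0000]
Step 1: x=[4.5680] v=[-0.6600]
Step 2: x=[4.3119] v=[-1.2804]
Step 3: x=[3.9471] v=[-1.8240]
Step 4: x=[3.4955] v=[-2.2581]
Step 5: x=[2.9841] v=[-2.5568]
Step 6: x=[2.4437] v=[-2.7020]
Step 7: x=[1.9067] v=[-2.6851]
Step 8: x=[1.4053] v=[-2.5071]
Step 9: x=[0.9696] v=[-2.1787]
Step 10: x=[0.6257] v=[-1.7196]
Step 11: x=[0.3942] v=[-1.1573]
Step 12: x=[0.2891] v=[-0.5256]
Step 13: x=[0.3166] v=[0.1377]
First v>=0 after going negative at step 13, time=2.6000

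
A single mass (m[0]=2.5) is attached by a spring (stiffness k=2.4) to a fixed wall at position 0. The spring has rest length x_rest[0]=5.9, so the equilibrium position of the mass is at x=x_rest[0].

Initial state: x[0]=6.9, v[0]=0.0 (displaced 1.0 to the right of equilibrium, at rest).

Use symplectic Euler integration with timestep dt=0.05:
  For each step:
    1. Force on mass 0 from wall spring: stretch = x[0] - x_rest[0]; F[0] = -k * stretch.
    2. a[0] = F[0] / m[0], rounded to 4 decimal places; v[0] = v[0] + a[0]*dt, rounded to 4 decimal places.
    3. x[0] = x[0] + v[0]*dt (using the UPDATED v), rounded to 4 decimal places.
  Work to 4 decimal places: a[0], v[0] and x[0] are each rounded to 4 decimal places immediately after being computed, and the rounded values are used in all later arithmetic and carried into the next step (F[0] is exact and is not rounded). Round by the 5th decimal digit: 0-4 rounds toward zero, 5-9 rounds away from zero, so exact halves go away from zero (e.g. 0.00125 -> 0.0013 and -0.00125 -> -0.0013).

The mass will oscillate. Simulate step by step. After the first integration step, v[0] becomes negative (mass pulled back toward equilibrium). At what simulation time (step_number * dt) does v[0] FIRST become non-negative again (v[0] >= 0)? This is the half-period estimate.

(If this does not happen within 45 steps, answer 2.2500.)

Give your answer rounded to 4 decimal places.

Answer: 2.2500

Derivation:
Step 0: x=[6.9000] v=[0.0000]
Step 1: x=[6.8976] v=[-0.0480]
Step 2: x=[6.8928] v=[-0.0959]
Step 3: x=[6.8856] v=[-0.1436]
Step 4: x=[6.8761] v=[-0.1909]
Step 5: x=[6.8642] v=[-0.2378]
Step 6: x=[6.8500] v=[-0.2841]
Step 7: x=[6.8335] v=[-0.3297]
Step 8: x=[6.8148] v=[-0.3745]
Step 9: x=[6.7939] v=[-0.4184]
Step 10: x=[6.7708] v=[-0.4613]
Step 11: x=[6.7456] v=[-0.5031]
Step 12: x=[6.7184] v=[-0.5437]
Step 13: x=[6.6893] v=[-0.5830]
Step 14: x=[6.6583] v=[-0.6209]
Step 15: x=[6.6254] v=[-0.6573]
Step 16: x=[6.5908] v=[-0.6921]
Step 17: x=[6.5545] v=[-0.7253]
Step 18: x=[6.5167] v=[-0.7567]
Step 19: x=[6.4774] v=[-0.7863]
Step 20: x=[6.4367] v=[-0.8140]
Step 21: x=[6.3947] v=[-0.8398]
Step 22: x=[6.3515] v=[-0.8635]
Step 23: x=[6.3072] v=[-0.8852]
Step 24: x=[6.2620] v=[-0.9047]
Step 25: x=[6.2159] v=[-0.9221]
Step 26: x=[6.1690] v=[-0.9373]
Step 27: x=[6.1215] v=[-0.9502]
Step 28: x=[6.0735] v=[-0.9608]
Step 29: x=[6.0250] v=[-0.9691]
Step 30: x=[5.9762] v=[-0.9751]
Step 31: x=[5.9273] v=[-0.9788]
Step 32: x=[5.8783] v=[-0.9801]
Step 33: x=[5.8293] v=[-0.9791]
Step 34: x=[5.7805] v=[-0.9757]
Step 35: x=[5.7320] v=[-0.9700]
Step 36: x=[5.6839] v=[-0.9619]
Step 37: x=[5.6363] v=[-0.9515]
Step 38: x=[5.5894] v=[-0.9388]
Step 39: x=[5.5432] v=[-0.9239]
Step 40: x=[5.4979] v=[-0.9068]
Step 41: x=[5.4535] v=[-0.8875]
Step 42: x=[5.4102] v=[-0.8661]
Step 43: x=[5.3681] v=[-0.8426]
Step 44: x=[5.3272] v=[-0.8171]
Step 45: x=[5.2877] v=[-0.7896]
v[0] did not become non-negative within 45 steps; using fallback time=2.2500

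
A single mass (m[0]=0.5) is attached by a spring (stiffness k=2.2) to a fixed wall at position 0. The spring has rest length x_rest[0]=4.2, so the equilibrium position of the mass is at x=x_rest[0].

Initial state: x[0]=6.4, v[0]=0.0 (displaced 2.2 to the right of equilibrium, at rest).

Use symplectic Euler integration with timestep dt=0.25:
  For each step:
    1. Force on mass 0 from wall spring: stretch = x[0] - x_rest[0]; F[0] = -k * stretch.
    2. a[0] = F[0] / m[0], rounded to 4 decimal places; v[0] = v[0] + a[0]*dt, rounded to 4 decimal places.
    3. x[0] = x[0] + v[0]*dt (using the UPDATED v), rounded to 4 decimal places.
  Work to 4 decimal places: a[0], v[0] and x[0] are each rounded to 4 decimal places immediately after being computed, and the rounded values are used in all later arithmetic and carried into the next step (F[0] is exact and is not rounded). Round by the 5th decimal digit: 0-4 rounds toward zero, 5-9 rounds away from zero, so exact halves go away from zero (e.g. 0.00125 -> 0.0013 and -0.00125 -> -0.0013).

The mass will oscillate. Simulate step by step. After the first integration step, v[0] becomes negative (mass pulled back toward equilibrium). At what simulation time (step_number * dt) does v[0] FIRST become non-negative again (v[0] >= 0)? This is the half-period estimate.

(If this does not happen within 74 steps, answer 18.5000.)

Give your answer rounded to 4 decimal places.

Answer: 1.5000

Derivation:
Step 0: x=[6.4000] v=[0.0000]
Step 1: x=[5.7950] v=[-2.4200]
Step 2: x=[4.7514] v=[-4.1745]
Step 3: x=[3.5561] v=[-4.7811]
Step 4: x=[2.5379] v=[-4.0728]
Step 5: x=[1.9768] v=[-2.2445]
Step 6: x=[2.0271] v=[0.2010]
First v>=0 after going negative at step 6, time=1.5000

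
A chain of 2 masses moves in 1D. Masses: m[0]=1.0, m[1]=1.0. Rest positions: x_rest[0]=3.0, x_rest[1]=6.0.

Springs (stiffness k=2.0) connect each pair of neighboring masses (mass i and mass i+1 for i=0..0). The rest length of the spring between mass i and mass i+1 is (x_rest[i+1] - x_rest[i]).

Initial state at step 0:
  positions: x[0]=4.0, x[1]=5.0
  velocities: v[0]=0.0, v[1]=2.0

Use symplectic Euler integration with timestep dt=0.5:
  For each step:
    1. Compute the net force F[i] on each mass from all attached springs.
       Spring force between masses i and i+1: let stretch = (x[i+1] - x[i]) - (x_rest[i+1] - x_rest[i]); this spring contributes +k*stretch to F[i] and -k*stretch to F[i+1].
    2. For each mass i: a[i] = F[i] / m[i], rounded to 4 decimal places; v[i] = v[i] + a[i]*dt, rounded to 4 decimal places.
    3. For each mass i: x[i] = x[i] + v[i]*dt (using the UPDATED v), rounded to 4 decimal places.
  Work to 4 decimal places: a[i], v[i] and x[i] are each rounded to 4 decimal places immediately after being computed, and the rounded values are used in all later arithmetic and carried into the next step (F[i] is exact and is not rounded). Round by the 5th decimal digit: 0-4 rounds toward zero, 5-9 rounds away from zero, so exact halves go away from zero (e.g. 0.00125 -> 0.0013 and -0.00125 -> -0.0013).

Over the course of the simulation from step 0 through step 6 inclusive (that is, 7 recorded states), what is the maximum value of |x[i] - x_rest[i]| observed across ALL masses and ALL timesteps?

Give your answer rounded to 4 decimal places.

Answer: 4.0000

Derivation:
Step 0: x=[4.0000 5.0000] v=[0.0000 2.0000]
Step 1: x=[3.0000 7.0000] v=[-2.0000 4.0000]
Step 2: x=[2.5000 8.5000] v=[-1.0000 3.0000]
Step 3: x=[3.5000 8.5000] v=[2.0000 0.0000]
Step 4: x=[5.5000 7.5000] v=[4.0000 -2.0000]
Step 5: x=[7.0000 7.0000] v=[3.0000 -1.0000]
Step 6: x=[7.0000 8.0000] v=[0.0000 2.0000]
Max displacement = 4.0000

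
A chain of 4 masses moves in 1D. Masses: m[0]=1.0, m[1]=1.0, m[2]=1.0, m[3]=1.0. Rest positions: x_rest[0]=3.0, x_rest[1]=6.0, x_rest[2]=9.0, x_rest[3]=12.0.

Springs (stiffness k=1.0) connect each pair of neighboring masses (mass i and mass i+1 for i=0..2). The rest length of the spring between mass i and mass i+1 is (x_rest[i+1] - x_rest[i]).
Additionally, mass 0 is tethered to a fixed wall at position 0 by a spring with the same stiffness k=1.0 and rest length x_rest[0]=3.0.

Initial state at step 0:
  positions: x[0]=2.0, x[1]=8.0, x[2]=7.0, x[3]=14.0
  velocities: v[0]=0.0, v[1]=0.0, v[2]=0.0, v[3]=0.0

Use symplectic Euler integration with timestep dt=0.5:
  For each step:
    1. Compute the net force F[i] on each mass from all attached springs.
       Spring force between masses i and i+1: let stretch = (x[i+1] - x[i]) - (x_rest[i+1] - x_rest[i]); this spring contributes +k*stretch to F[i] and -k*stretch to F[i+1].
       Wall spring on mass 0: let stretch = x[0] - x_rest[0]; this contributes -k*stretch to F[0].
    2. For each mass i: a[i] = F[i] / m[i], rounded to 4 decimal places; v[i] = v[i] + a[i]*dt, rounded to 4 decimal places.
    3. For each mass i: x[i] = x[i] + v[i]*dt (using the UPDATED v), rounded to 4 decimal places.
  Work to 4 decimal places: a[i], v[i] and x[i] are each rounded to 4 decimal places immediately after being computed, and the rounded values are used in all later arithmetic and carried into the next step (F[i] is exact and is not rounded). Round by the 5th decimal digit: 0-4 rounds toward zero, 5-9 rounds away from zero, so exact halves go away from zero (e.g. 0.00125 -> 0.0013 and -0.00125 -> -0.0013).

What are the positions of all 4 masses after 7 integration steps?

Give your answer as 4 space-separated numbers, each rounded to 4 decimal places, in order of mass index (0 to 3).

Answer: 3.1090 7.3910 7.5158 12.6770

Derivation:
Step 0: x=[2.0000 8.0000 7.0000 14.0000] v=[0.0000 0.0000 0.0000 0.0000]
Step 1: x=[3.0000 6.2500 9.0000 13.0000] v=[2.0000 -3.5000 4.0000 -2.0000]
Step 2: x=[4.0625 4.3750 11.3125 11.7500] v=[2.1250 -3.7500 4.6250 -2.5000]
Step 3: x=[4.1875 4.1563 12.0000 11.1406] v=[0.2500 -0.4375 1.3750 -1.2188]
Step 4: x=[3.2578 5.9063 10.5117 11.4961] v=[-1.8594 3.5000 -2.9766 0.7109]
Step 5: x=[2.1758 8.1456 8.1182 12.3555] v=[-2.1641 4.4785 -4.7871 1.7187]
Step 6: x=[2.0423 8.8856 6.7908 12.9056] v=[-0.2671 1.4799 -2.6548 1.1001]
Step 7: x=[3.1090 7.3910 7.5158 12.6770] v=[2.1334 -2.9892 1.4500 -0.4573]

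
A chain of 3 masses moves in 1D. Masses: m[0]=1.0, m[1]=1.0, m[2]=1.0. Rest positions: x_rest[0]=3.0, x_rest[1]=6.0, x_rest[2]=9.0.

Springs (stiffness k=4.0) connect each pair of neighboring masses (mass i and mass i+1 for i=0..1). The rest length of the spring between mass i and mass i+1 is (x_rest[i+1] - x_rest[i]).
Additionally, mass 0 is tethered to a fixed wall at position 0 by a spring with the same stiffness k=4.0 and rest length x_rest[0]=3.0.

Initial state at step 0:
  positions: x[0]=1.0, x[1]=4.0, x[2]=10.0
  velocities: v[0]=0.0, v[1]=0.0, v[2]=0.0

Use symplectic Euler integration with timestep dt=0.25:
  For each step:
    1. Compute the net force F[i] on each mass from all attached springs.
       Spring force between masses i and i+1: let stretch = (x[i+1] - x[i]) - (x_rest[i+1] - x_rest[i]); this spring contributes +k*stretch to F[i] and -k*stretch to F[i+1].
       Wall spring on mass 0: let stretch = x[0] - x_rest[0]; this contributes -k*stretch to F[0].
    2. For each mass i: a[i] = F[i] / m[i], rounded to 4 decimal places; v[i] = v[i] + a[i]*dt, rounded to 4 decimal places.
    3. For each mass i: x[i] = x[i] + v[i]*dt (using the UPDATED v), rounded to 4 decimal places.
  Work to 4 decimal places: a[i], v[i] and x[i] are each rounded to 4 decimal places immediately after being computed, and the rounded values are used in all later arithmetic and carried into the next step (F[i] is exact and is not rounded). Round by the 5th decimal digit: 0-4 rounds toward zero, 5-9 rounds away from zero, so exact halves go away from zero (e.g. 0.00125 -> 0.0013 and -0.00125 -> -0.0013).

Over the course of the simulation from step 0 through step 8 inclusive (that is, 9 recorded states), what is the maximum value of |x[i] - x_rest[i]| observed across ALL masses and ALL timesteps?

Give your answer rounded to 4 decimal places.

Answer: 2.1718

Derivation:
Step 0: x=[1.0000 4.0000 10.0000] v=[0.0000 0.0000 0.0000]
Step 1: x=[1.5000 4.7500 9.2500] v=[2.0000 3.0000 -3.0000]
Step 2: x=[2.4375 5.8125 8.1250] v=[3.7500 4.2500 -4.5000]
Step 3: x=[3.6094 6.6094 7.1719] v=[4.6875 3.1875 -3.8125]
Step 4: x=[4.6289 6.7969 6.8282] v=[4.0781 0.7500 -1.3750]
Step 5: x=[5.0332 6.4502 7.2266] v=[1.6172 -1.3867 1.5937]
Step 6: x=[4.5335 5.9434 8.1809] v=[-1.9990 -2.0273 3.8173]
Step 7: x=[3.2529 5.6435 9.3259] v=[-5.1226 -1.1997 4.5798]
Step 8: x=[1.7567 5.6665 10.3003] v=[-5.9849 0.0921 3.8974]
Max displacement = 2.1718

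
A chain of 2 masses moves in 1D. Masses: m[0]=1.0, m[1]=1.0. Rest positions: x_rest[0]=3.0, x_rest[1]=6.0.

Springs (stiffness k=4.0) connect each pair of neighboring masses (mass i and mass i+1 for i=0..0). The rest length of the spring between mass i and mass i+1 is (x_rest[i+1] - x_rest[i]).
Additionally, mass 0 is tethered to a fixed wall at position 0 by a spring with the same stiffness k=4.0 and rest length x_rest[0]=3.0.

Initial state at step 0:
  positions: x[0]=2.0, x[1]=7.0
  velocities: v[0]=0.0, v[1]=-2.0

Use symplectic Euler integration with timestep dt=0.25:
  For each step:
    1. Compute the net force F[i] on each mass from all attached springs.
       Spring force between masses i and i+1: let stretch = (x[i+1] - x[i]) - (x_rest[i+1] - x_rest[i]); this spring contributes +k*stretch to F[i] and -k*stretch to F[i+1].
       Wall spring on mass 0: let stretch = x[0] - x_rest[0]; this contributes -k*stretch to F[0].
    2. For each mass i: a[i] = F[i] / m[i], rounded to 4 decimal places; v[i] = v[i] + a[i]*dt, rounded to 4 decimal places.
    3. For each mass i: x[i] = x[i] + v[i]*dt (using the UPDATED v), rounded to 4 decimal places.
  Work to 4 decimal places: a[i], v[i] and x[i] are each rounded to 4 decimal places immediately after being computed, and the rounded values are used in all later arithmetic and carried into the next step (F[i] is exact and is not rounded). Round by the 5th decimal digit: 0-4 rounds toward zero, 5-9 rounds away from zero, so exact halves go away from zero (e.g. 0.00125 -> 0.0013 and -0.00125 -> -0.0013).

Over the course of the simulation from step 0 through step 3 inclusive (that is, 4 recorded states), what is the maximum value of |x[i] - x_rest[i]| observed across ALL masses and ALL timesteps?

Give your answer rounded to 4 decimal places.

Answer: 1.7031

Derivation:
Step 0: x=[2.0000 7.0000] v=[0.0000 -2.0000]
Step 1: x=[2.7500 6.0000] v=[3.0000 -4.0000]
Step 2: x=[3.6250 4.9375] v=[3.5000 -4.2500]
Step 3: x=[3.9219 4.2969] v=[1.1875 -2.5625]
Max displacement = 1.7031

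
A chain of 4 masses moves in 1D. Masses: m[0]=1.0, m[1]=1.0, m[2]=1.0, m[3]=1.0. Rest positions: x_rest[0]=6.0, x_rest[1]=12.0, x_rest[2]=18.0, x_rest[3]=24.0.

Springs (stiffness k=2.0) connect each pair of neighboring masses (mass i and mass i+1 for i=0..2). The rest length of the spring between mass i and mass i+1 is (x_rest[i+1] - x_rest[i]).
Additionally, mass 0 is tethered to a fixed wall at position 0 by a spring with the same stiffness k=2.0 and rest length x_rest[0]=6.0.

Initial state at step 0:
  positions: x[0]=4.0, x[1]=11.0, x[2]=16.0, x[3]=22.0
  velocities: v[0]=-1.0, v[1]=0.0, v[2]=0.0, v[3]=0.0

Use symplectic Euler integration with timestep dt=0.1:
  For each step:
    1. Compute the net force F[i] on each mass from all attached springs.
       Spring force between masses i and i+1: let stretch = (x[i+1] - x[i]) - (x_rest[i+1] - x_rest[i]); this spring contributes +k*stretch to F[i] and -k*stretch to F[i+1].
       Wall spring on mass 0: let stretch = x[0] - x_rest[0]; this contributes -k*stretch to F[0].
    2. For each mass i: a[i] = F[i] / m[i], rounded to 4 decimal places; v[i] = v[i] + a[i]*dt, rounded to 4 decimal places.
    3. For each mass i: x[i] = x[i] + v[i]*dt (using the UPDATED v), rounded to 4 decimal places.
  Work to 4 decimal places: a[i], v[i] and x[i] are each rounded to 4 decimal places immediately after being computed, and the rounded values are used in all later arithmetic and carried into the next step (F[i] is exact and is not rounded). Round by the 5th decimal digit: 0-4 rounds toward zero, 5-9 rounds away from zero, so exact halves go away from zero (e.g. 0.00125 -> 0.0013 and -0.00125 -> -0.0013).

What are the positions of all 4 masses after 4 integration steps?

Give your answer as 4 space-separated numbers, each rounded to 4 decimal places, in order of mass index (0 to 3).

Answer: 4.1922 10.6274 16.1767 22.0058

Derivation:
Step 0: x=[4.0000 11.0000 16.0000 22.0000] v=[-1.0000 0.0000 0.0000 0.0000]
Step 1: x=[3.9600 10.9600 16.0200 22.0000] v=[-0.4000 -0.4000 0.2000 0.0000]
Step 2: x=[3.9808 10.8812 16.0584 22.0004] v=[0.2080 -0.7880 0.3840 0.0040]
Step 3: x=[4.0600 10.7679 16.1121 22.0020] v=[0.7919 -1.1326 0.5370 0.0156]
Step 4: x=[4.1922 10.6274 16.1767 22.0058] v=[1.3215 -1.4053 0.6461 0.0376]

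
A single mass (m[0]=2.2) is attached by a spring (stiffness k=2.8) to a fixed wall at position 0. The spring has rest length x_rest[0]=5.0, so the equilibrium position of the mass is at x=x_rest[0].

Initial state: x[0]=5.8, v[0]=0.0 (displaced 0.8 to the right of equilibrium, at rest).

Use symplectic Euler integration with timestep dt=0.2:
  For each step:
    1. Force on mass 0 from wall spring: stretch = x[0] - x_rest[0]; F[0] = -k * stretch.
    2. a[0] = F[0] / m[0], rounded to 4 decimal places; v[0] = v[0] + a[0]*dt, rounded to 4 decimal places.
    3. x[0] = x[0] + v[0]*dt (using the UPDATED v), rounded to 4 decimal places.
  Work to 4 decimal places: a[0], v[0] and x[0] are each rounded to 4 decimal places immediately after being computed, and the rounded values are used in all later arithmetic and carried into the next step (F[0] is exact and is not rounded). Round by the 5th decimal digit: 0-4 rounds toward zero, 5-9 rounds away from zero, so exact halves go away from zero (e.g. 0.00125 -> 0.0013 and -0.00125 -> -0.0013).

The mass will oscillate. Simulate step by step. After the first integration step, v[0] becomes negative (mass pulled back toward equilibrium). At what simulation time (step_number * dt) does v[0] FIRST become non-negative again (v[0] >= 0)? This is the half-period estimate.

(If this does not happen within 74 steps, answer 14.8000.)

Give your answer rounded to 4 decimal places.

Answer: 2.8000

Derivation:
Step 0: x=[5.8000] v=[0.0000]
Step 1: x=[5.7593] v=[-0.2036]
Step 2: x=[5.6799] v=[-0.3969]
Step 3: x=[5.5659] v=[-0.5700]
Step 4: x=[5.4231] v=[-0.7140]
Step 5: x=[5.2588] v=[-0.8217]
Step 6: x=[5.0813] v=[-0.8876]
Step 7: x=[4.8996] v=[-0.9083]
Step 8: x=[4.7231] v=[-0.8827]
Step 9: x=[4.5607] v=[-0.8122]
Step 10: x=[4.4206] v=[-0.7004]
Step 11: x=[4.3100] v=[-0.5529]
Step 12: x=[4.2345] v=[-0.3773]
Step 13: x=[4.1980] v=[-0.1824]
Step 14: x=[4.2023] v=[0.0217]
First v>=0 after going negative at step 14, time=2.8000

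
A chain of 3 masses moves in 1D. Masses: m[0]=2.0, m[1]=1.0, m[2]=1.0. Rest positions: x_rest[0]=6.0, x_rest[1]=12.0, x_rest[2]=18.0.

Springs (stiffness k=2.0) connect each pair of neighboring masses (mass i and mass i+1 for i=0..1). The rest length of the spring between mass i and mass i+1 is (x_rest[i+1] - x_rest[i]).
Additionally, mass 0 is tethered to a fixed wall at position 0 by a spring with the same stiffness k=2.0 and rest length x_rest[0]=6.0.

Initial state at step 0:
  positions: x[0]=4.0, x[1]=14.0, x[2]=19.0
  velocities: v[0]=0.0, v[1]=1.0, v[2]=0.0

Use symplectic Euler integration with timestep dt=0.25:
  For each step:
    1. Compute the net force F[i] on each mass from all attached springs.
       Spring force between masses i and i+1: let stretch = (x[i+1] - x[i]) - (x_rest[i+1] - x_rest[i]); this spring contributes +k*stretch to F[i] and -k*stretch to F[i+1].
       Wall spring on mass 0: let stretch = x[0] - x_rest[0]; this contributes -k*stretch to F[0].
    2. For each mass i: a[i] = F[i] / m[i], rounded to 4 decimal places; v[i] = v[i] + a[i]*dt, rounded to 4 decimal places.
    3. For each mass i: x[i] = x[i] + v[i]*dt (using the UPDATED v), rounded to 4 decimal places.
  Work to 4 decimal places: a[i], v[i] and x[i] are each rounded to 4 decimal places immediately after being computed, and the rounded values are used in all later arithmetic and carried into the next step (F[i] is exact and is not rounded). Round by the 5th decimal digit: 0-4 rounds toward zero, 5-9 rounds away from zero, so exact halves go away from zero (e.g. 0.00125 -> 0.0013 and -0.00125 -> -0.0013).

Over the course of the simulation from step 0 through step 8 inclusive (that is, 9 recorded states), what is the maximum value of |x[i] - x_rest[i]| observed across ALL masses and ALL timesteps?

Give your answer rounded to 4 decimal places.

Step 0: x=[4.0000 14.0000 19.0000] v=[0.0000 1.0000 0.0000]
Step 1: x=[4.3750 13.6250 19.1250] v=[1.5000 -1.5000 0.5000]
Step 2: x=[5.0547 12.7813 19.3125] v=[2.7188 -3.3750 0.7500]
Step 3: x=[5.9014 11.7881 19.4336] v=[3.3868 -3.9727 0.4844]
Step 4: x=[6.7472 11.0148 19.3490] v=[3.3831 -3.0933 -0.3384]
Step 5: x=[7.4380 10.7498 18.9726] v=[2.7632 -1.0600 -1.5055]
Step 6: x=[7.8709 11.0987 18.3184] v=[1.7317 1.3955 -2.6169]
Step 7: x=[8.0136 11.9466 17.5117] v=[0.5709 3.3915 -3.2268]
Step 8: x=[7.9013 12.9985 16.7594] v=[-0.4493 4.2076 -3.0094]
Max displacement = 2.0136

Answer: 2.0136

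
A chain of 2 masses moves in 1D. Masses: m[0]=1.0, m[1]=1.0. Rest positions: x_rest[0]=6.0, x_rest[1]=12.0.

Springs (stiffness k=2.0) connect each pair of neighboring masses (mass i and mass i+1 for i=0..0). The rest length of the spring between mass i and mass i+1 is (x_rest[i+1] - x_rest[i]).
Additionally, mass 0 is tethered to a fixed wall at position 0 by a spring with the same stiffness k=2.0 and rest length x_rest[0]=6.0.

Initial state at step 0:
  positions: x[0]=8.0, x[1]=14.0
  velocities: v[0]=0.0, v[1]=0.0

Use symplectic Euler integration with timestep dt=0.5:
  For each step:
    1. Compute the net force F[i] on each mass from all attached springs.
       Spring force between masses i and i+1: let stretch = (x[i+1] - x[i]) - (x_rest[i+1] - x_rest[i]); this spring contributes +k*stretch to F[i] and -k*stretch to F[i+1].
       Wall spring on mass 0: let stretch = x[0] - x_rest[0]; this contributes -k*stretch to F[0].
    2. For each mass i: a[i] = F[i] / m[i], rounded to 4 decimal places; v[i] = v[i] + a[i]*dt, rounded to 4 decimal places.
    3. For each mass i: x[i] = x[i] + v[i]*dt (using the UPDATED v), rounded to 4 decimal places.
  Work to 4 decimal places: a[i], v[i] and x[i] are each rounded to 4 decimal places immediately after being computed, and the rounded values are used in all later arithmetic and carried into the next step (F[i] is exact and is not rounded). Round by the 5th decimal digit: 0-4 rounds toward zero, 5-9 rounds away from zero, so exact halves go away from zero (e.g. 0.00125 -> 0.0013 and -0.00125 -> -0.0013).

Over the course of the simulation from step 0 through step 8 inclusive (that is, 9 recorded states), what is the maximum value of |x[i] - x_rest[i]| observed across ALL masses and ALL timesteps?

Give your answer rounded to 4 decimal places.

Answer: 2.2812

Derivation:
Step 0: x=[8.0000 14.0000] v=[0.0000 0.0000]
Step 1: x=[7.0000 14.0000] v=[-2.0000 0.0000]
Step 2: x=[6.0000 13.5000] v=[-2.0000 -1.0000]
Step 3: x=[5.7500 12.2500] v=[-0.5000 -2.5000]
Step 4: x=[5.8750 10.7500] v=[0.2500 -3.0000]
Step 5: x=[5.5000 9.8125] v=[-0.7500 -1.8750]
Step 6: x=[4.5313 9.7188] v=[-1.9375 -0.1875]
Step 7: x=[3.8907 10.0313] v=[-1.2813 0.6250]
Step 8: x=[4.3750 10.2735] v=[0.9686 0.4844]
Max displacement = 2.2812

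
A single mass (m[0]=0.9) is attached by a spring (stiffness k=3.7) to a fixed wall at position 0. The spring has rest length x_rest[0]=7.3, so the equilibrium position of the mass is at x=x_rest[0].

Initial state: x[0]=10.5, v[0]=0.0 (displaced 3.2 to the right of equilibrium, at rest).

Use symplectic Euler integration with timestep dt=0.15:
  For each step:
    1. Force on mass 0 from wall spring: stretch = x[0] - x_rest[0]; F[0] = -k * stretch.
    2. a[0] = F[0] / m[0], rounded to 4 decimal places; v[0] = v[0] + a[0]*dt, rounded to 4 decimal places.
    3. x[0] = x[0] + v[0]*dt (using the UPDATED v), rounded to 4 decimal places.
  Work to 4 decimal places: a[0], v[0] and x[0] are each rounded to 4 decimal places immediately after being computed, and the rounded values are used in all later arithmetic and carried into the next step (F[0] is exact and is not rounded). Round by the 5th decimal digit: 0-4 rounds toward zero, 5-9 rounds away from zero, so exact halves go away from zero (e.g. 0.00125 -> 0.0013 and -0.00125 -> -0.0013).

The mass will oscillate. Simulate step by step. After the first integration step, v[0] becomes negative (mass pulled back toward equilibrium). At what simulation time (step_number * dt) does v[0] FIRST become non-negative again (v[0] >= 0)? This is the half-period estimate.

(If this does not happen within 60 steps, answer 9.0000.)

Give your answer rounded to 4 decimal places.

Step 0: x=[10.5000] v=[0.0000]
Step 1: x=[10.2040] v=[-1.9733]
Step 2: x=[9.6394] v=[-3.7641]
Step 3: x=[8.8584] v=[-5.2067]
Step 4: x=[7.9332] v=[-6.1677]
Step 5: x=[6.9495] v=[-6.5582]
Step 6: x=[5.9982] v=[-6.3421]
Step 7: x=[5.1673] v=[-5.5393]
Step 8: x=[4.5337] v=[-4.2241]
Step 9: x=[4.1560] v=[-2.5182]
Step 10: x=[4.0691] v=[-0.5794]
Step 11: x=[4.2811] v=[1.4130]
First v>=0 after going negative at step 11, time=1.6500

Answer: 1.6500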